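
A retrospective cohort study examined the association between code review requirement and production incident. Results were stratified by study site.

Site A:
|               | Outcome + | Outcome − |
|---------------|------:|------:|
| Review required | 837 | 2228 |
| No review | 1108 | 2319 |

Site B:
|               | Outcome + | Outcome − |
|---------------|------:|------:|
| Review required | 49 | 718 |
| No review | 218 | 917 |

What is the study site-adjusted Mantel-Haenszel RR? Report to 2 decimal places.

0.77

RR_MH = Σ(aᵢ·n₀ᵢ/nᵢ) / Σ(cᵢ·n₁ᵢ/nᵢ), with n₁ᵢ = aᵢ+bᵢ (exposed), n₀ᵢ = cᵢ+dᵢ (unexposed), nᵢ = n₁ᵢ+n₀ᵢ.
Stratum 1 (Site A): n₁ = 3065, n₀ = 3427, n = 6492; a·n₀/n = 837·3427/6492 = 441.8360; c·n₁/n = 1108·3065/6492 = 523.1084
Stratum 2 (Site B): n₁ = 767, n₀ = 1135, n = 1902; a·n₀/n = 49·1135/1902 = 29.2403; c·n₁/n = 218·767/1902 = 87.9106
RR_MH = (441.8360 + 29.2403) / (523.1084 + 87.9106) = 471.0762 / 611.0191 = 0.77097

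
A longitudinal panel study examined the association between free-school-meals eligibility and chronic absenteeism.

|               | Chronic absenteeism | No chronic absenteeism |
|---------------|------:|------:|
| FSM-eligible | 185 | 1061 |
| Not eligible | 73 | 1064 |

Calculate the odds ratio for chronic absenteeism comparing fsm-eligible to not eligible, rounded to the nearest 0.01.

Cells: a = 185, b = 1061, c = 73, d = 1064.
OR = (a·d)/(b·c) = (185 × 1064) / (1061 × 73) = 196840 / 77453 = 2.54141
The odds of chronic absenteeism are about 2.54 times as high in the fsm-eligible group.

2.54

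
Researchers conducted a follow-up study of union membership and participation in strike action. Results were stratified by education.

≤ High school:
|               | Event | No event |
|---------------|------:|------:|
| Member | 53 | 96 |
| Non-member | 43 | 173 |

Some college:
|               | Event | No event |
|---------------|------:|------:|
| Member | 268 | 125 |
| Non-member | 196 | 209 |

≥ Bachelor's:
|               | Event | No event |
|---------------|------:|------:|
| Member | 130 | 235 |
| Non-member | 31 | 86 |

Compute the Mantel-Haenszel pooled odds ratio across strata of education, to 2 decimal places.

2.07

OR_MH = Σ(aᵢdᵢ/nᵢ) / Σ(bᵢcᵢ/nᵢ), where nᵢ is the stratum total.
Stratum 1 (≤ High school): n = 365; a·d/n = 53·173/365 = 25.1205; b·c/n = 96·43/365 = 11.3096
Stratum 2 (Some college): n = 798; a·d/n = 268·209/798 = 70.1905; b·c/n = 125·196/798 = 30.7018
Stratum 3 (≥ Bachelor's): n = 482; a·d/n = 130·86/482 = 23.1950; b·c/n = 235·31/482 = 15.1141
OR_MH = (25.1205 + 70.1905 + 23.1950) / (11.3096 + 30.7018 + 15.1141) = 118.5060 / 57.1255 = 2.07449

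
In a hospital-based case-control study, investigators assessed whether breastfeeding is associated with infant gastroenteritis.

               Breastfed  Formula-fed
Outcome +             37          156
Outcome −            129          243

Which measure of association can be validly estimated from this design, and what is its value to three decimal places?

0.447

Reading the table with exposure as columns: a = 37 (Breastfed, case), b = 129 (Breastfed, non-case), c = 156 (Formula-fed, case), d = 243.
This is a hospital-based case-control study: participants were sampled on outcome status, so risks in the source population cannot be estimated directly — relative risk is not valid here. The odds ratio is the appropriate measure.
OR = (a·d)/(b·c) = (37 × 243) / (129 × 156) = 8991 / 20124 = 0.44678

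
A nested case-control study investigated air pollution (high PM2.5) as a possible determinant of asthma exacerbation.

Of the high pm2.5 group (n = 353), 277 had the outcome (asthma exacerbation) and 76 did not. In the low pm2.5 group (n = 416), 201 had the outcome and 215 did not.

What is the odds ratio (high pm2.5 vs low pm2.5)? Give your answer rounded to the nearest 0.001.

3.899

From the description: a = 277, b = 76, c = 201, d = 215.
OR = (a·d)/(b·c) = (277 × 215) / (76 × 201) = 59555 / 15276 = 3.89860
The odds of asthma exacerbation are about 3.90 times as high in the high pm2.5 group.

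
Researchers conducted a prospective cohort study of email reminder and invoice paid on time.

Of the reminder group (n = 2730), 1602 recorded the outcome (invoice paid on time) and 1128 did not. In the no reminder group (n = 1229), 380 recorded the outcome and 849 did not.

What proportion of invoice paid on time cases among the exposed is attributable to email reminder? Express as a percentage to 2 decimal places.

47.31

From the description: a = 1602, b = 1128, c = 380, d = 849.
Risk in exposed = 1602/2730 = 0.58681; risk in unexposed = 380/1229 = 0.30919.
RR = 0.58681/0.30919 = 1.89788
AR% = (RR − 1)/RR × 100 = (1.89788 − 1)/1.89788 × 100 = 47.3096%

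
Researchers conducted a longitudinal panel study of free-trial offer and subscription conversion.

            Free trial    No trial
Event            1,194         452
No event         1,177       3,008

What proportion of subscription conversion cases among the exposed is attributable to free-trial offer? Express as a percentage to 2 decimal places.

Reading the table with exposure as columns: a = 1194 (Free trial, case), b = 1177 (Free trial, non-case), c = 452 (No trial, case), d = 3008.
Risk in exposed = 1194/2371 = 0.50358; risk in unexposed = 452/3460 = 0.13064.
RR = 0.50358/0.13064 = 3.85488
AR% = (RR − 1)/RR × 100 = (3.85488 − 1)/3.85488 × 100 = 74.0588%

74.06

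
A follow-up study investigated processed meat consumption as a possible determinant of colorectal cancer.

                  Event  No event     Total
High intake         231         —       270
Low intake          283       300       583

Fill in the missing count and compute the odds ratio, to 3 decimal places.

6.279

The missing cell is in the exposed row: 270 − 231 = 39.
So a = 231, b = 39, c = 283, d = 300.
OR = (a·d)/(b·c) = (231 × 300) / (39 × 283) = 69300 / 11037 = 6.27888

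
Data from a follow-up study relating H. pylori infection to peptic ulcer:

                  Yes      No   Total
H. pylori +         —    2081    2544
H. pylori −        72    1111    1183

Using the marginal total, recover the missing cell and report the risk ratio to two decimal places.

The missing cell is in the exposed row: 2544 − 2081 = 463.
So a = 463, b = 2081, c = 72, d = 1111.
RR = [a/(a+b)] / [c/(c+d)] = (463/2544) / (72/1183) = 0.18200/0.06086 = 2.99031

2.99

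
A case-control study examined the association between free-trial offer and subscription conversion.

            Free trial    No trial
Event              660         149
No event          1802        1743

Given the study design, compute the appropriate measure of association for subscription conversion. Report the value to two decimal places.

4.28

Reading the table with exposure as columns: a = 660 (Free trial, case), b = 1802 (Free trial, non-case), c = 149 (No trial, case), d = 1743.
This is a case-control study: participants were sampled on outcome status, so risks in the source population cannot be estimated directly — relative risk is not valid here. The odds ratio is the appropriate measure.
OR = (a·d)/(b·c) = (660 × 1743) / (1802 × 149) = 1150380 / 268498 = 4.28450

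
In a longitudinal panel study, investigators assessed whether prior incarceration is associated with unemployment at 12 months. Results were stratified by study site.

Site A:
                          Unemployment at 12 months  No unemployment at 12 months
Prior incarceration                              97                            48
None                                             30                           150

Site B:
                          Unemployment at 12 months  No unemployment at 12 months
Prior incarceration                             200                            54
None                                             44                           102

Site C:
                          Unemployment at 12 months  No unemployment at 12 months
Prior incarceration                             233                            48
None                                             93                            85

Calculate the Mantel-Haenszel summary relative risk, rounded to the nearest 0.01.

2.21

RR_MH = Σ(aᵢ·n₀ᵢ/nᵢ) / Σ(cᵢ·n₁ᵢ/nᵢ), with n₁ᵢ = aᵢ+bᵢ (exposed), n₀ᵢ = cᵢ+dᵢ (unexposed), nᵢ = n₁ᵢ+n₀ᵢ.
Stratum 1 (Site A): n₁ = 145, n₀ = 180, n = 325; a·n₀/n = 97·180/325 = 53.7231; c·n₁/n = 30·145/325 = 13.3846
Stratum 2 (Site B): n₁ = 254, n₀ = 146, n = 400; a·n₀/n = 200·146/400 = 73.0000; c·n₁/n = 44·254/400 = 27.9400
Stratum 3 (Site C): n₁ = 281, n₀ = 178, n = 459; a·n₀/n = 233·178/459 = 90.3573; c·n₁/n = 93·281/459 = 56.9346
RR_MH = (53.7231 + 73.0000 + 90.3573) / (13.3846 + 27.9400 + 56.9346) = 217.0804 / 98.2593 = 2.20926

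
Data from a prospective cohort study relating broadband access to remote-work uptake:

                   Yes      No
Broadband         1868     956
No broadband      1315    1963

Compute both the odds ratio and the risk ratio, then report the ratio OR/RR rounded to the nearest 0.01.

1.77

Cells: a = 1868, b = 956, c = 1315, d = 1963.
OR = (1868·1963)/(956·1315) = 3666884/1257140 = 2.91685
Risk in exposed = 1868/2824 = 0.66147; risk in unexposed = 1315/3278 = 0.40116; RR = 1.64890
OR/RR = 2.91685 / 1.64890 = 1.76896
The outcome is not rare, so the OR lies further from 1 than the RR.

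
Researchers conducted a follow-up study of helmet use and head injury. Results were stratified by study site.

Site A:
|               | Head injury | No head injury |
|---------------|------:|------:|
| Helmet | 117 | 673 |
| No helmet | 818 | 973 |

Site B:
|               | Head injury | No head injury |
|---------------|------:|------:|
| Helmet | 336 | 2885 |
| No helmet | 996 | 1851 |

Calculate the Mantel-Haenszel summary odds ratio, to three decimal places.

0.213

OR_MH = Σ(aᵢdᵢ/nᵢ) / Σ(bᵢcᵢ/nᵢ), where nᵢ is the stratum total.
Stratum 1 (Site A): n = 2581; a·d/n = 117·973/2581 = 44.1073; b·c/n = 673·818/2581 = 213.2948
Stratum 2 (Site B): n = 6068; a·d/n = 336·1851/6068 = 102.4944; b·c/n = 2885·996/6068 = 473.5432
OR_MH = (44.1073 + 102.4944) / (213.2948 + 473.5432) = 146.6017 / 686.8380 = 0.21344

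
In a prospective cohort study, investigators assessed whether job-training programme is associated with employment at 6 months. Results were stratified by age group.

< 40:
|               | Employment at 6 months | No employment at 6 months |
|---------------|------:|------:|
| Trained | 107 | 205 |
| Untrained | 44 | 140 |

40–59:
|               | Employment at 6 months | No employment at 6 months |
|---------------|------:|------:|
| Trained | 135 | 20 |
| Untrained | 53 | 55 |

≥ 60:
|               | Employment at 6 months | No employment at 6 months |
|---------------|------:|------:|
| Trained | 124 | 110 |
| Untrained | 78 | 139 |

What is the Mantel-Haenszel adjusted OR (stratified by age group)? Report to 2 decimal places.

2.34

OR_MH = Σ(aᵢdᵢ/nᵢ) / Σ(bᵢcᵢ/nᵢ), where nᵢ is the stratum total.
Stratum 1 (< 40): n = 496; a·d/n = 107·140/496 = 30.2016; b·c/n = 205·44/496 = 18.1855
Stratum 2 (40–59): n = 263; a·d/n = 135·55/263 = 28.2319; b·c/n = 20·53/263 = 4.0304
Stratum 3 (≥ 60): n = 451; a·d/n = 124·139/451 = 38.2173; b·c/n = 110·78/451 = 19.0244
OR_MH = (30.2016 + 28.2319 + 38.2173) / (18.1855 + 4.0304 + 19.0244) = 96.6508 / 41.2403 = 2.34360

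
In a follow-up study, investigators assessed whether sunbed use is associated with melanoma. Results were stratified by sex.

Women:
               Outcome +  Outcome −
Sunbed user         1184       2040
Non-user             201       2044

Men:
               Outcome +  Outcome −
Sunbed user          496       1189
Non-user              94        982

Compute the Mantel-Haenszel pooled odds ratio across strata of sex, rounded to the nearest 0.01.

5.36

OR_MH = Σ(aᵢdᵢ/nᵢ) / Σ(bᵢcᵢ/nᵢ), where nᵢ is the stratum total.
Stratum 1 (Women): n = 5469; a·d/n = 1184·2044/5469 = 442.5116; b·c/n = 2040·201/5469 = 74.9753
Stratum 2 (Men): n = 2761; a·d/n = 496·982/2761 = 176.4114; b·c/n = 1189·94/2761 = 40.4803
OR_MH = (442.5116 + 176.4114) / (74.9753 + 40.4803) = 618.9231 / 115.4556 = 5.36070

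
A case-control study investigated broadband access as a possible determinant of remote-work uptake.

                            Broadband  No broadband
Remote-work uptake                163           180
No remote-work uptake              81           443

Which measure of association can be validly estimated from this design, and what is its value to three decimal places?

4.953

Reading the table with exposure as columns: a = 163 (Broadband, case), b = 81 (Broadband, non-case), c = 180 (No broadband, case), d = 443.
This is a case-control study: participants were sampled on outcome status, so risks in the source population cannot be estimated directly — relative risk is not valid here. The odds ratio is the appropriate measure.
OR = (a·d)/(b·c) = (163 × 443) / (81 × 180) = 72209 / 14580 = 4.95261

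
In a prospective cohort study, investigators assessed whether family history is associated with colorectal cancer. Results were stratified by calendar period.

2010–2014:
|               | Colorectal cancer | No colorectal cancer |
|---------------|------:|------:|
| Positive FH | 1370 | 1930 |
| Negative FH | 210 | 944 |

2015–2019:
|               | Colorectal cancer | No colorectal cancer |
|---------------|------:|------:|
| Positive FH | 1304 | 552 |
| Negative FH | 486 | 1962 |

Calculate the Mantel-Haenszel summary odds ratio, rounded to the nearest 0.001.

5.771

OR_MH = Σ(aᵢdᵢ/nᵢ) / Σ(bᵢcᵢ/nᵢ), where nᵢ is the stratum total.
Stratum 1 (2010–2014): n = 4454; a·d/n = 1370·944/4454 = 290.3637; b·c/n = 1930·210/4454 = 90.9969
Stratum 2 (2015–2019): n = 4304; a·d/n = 1304·1962/4304 = 594.4349; b·c/n = 552·486/4304 = 62.3309
OR_MH = (290.3637 + 594.4349) / (90.9969 + 62.3309) = 884.7987 / 153.3277 = 5.77064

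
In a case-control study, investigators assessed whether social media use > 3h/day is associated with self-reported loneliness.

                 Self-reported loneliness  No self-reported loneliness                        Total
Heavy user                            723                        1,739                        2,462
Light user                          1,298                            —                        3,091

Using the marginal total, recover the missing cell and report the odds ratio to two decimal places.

0.57

The missing cell is in the unexposed row: 3091 − 1298 = 1793.
So a = 723, b = 1739, c = 1298, d = 1793.
OR = (a·d)/(b·c) = (723 × 1793) / (1739 × 1298) = 1296339 / 2257222 = 0.57431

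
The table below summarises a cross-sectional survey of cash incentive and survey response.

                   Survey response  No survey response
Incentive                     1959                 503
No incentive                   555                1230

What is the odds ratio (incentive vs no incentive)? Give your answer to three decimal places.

8.631

Cells: a = 1959, b = 503, c = 555, d = 1230.
OR = (a·d)/(b·c) = (1959 × 1230) / (503 × 555) = 2409570 / 279165 = 8.63135
The odds of survey response are about 8.63 times as high in the incentive group.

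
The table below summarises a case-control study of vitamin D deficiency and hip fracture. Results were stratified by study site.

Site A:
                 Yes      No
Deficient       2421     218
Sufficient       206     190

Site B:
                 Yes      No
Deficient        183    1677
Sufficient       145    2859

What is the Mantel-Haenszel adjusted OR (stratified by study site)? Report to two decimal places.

OR_MH = Σ(aᵢdᵢ/nᵢ) / Σ(bᵢcᵢ/nᵢ), where nᵢ is the stratum total.
Stratum 1 (Site A): n = 3035; a·d/n = 2421·190/3035 = 151.5618; b·c/n = 218·206/3035 = 14.7967
Stratum 2 (Site B): n = 4864; a·d/n = 183·2859/4864 = 107.5652; b·c/n = 1677·145/4864 = 49.9928
OR_MH = (151.5618 + 107.5652) / (14.7967 + 49.9928) = 259.1270 / 64.7895 = 3.99952

4.00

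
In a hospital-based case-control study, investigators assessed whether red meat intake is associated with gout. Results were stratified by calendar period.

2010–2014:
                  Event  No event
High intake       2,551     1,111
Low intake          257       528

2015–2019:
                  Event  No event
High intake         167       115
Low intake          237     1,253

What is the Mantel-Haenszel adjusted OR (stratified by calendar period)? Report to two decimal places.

5.29

OR_MH = Σ(aᵢdᵢ/nᵢ) / Σ(bᵢcᵢ/nᵢ), where nᵢ is the stratum total.
Stratum 1 (2010–2014): n = 4447; a·d/n = 2551·528/4447 = 302.8846; b·c/n = 1111·257/4447 = 64.2067
Stratum 2 (2015–2019): n = 1772; a·d/n = 167·1253/1772 = 118.0875; b·c/n = 115·237/1772 = 15.3809
OR_MH = (302.8846 + 118.0875) / (64.2067 + 15.3809) = 420.9721 / 79.5876 = 5.28942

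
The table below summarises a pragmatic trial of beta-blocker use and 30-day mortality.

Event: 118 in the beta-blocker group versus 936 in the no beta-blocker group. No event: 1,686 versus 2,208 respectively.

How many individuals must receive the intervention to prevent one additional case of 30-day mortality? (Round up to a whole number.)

Risk in treated group = 118/1804 = 0.06541; risk in control = 936/3144 = 0.29771.
Absolute risk reduction = 0.29771 − 0.06541 = 0.23230
NNT = 1 / ARR = 1 / 0.23230 = 4.305 → round up → 5

5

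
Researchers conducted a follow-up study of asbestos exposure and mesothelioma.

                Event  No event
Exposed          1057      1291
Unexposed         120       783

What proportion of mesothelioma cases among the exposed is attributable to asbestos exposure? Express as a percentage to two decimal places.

70.48

Cells: a = 1057, b = 1291, c = 120, d = 783.
Risk in exposed = 1057/2348 = 0.45017; risk in unexposed = 120/903 = 0.13289.
RR = 0.45017/0.13289 = 3.38753
AR% = (RR − 1)/RR × 100 = (3.38753 − 1)/3.38753 × 100 = 70.4800%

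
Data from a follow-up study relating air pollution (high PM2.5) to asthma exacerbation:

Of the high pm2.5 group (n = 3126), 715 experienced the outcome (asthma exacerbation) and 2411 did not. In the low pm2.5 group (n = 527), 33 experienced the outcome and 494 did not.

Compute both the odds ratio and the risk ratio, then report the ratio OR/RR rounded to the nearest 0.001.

1.215

From the description: a = 715, b = 2411, c = 33, d = 494.
OR = (715·494)/(2411·33) = 353210/79563 = 4.43938
Risk in exposed = 715/3126 = 0.22873; risk in unexposed = 33/527 = 0.06262; RR = 3.65270
OR/RR = 4.43938 / 3.65270 = 1.21537
The outcome is not rare, so the OR lies further from 1 than the RR.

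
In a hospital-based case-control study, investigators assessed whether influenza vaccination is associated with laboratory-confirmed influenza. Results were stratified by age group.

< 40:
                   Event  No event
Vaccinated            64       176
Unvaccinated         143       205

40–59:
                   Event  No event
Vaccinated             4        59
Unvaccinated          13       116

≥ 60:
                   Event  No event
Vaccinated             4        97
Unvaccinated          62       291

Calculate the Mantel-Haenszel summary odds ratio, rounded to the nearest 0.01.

OR_MH = Σ(aᵢdᵢ/nᵢ) / Σ(bᵢcᵢ/nᵢ), where nᵢ is the stratum total.
Stratum 1 (< 40): n = 588; a·d/n = 64·205/588 = 22.3129; b·c/n = 176·143/588 = 42.8027
Stratum 2 (40–59): n = 192; a·d/n = 4·116/192 = 2.4167; b·c/n = 59·13/192 = 3.9948
Stratum 3 (≥ 60): n = 454; a·d/n = 4·291/454 = 2.5639; b·c/n = 97·62/454 = 13.2467
OR_MH = (22.3129 + 2.4167 + 2.5639) / (42.8027 + 3.9948 + 13.2467) = 27.2935 / 60.0442 = 0.45456

0.45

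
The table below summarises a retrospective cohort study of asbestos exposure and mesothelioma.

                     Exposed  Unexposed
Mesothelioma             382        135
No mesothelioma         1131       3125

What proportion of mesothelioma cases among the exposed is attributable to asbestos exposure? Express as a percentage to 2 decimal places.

83.60

Reading the table with exposure as columns: a = 382 (Exposed, case), b = 1131 (Exposed, non-case), c = 135 (Unexposed, case), d = 3125.
Risk in exposed = 382/1513 = 0.25248; risk in unexposed = 135/3260 = 0.04141.
RR = 0.25248/0.04141 = 6.09689
AR% = (RR − 1)/RR × 100 = (6.09689 − 1)/6.09689 × 100 = 83.5982%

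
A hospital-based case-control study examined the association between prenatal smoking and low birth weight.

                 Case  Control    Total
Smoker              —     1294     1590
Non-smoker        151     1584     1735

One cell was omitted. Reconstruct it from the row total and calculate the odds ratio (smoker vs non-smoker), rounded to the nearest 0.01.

The missing cell is in the exposed row: 1590 − 1294 = 296.
So a = 296, b = 1294, c = 151, d = 1584.
OR = (a·d)/(b·c) = (296 × 1584) / (1294 × 151) = 468864 / 195394 = 2.39958

2.40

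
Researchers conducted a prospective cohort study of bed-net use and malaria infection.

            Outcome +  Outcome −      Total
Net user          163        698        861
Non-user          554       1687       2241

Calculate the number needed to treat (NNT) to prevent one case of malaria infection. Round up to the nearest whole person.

18

Risk in treated group = 163/861 = 0.18931; risk in control = 554/2241 = 0.24721.
Absolute risk reduction = 0.24721 − 0.18931 = 0.05790
NNT = 1 / ARR = 1 / 0.05790 = 17.272 → round up → 18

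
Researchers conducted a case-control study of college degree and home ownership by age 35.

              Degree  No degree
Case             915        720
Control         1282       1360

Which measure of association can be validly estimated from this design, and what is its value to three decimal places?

Reading the table with exposure as columns: a = 915 (Degree, case), b = 1282 (Degree, non-case), c = 720 (No degree, case), d = 1360.
This is a case-control study: participants were sampled on outcome status, so risks in the source population cannot be estimated directly — relative risk is not valid here. The odds ratio is the appropriate measure.
OR = (a·d)/(b·c) = (915 × 1360) / (1282 × 720) = 1244400 / 923040 = 1.34815

1.348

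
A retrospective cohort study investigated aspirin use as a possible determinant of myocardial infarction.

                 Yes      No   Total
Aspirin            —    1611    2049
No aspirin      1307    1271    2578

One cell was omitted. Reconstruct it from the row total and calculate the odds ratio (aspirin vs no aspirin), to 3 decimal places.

The missing cell is in the exposed row: 2049 − 1611 = 438.
So a = 438, b = 1611, c = 1307, d = 1271.
OR = (a·d)/(b·c) = (438 × 1271) / (1611 × 1307) = 556698 / 2105577 = 0.26439

0.264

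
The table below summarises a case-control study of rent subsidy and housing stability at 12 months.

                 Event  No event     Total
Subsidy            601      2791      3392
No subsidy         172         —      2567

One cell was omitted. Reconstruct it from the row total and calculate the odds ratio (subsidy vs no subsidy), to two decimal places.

The missing cell is in the unexposed row: 2567 − 172 = 2395.
So a = 601, b = 2791, c = 172, d = 2395.
OR = (a·d)/(b·c) = (601 × 2395) / (2791 × 172) = 1439395 / 480052 = 2.99841

3.00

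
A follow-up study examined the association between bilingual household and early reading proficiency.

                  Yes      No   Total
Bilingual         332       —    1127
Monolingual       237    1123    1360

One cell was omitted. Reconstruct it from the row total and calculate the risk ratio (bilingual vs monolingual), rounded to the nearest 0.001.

1.690

The missing cell is in the exposed row: 1127 − 332 = 795.
So a = 332, b = 795, c = 237, d = 1123.
RR = [a/(a+b)] / [c/(c+d)] = (332/1127) / (237/1360) = 0.29459/0.17426 = 1.69046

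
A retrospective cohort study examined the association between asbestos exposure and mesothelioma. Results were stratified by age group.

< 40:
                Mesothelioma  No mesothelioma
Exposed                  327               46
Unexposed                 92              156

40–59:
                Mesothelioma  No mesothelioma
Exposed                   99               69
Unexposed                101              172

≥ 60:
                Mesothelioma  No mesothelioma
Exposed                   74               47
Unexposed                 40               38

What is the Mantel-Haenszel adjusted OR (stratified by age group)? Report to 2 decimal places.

OR_MH = Σ(aᵢdᵢ/nᵢ) / Σ(bᵢcᵢ/nᵢ), where nᵢ is the stratum total.
Stratum 1 (< 40): n = 621; a·d/n = 327·156/621 = 82.1449; b·c/n = 46·92/621 = 6.8148
Stratum 2 (40–59): n = 441; a·d/n = 99·172/441 = 38.6122; b·c/n = 69·101/441 = 15.8027
Stratum 3 (≥ 60): n = 199; a·d/n = 74·38/199 = 14.1307; b·c/n = 47·40/199 = 9.4472
OR_MH = (82.1449 + 38.6122 + 14.1307) / (6.8148 + 15.8027 + 9.4472) = 134.8878 / 32.0648 = 4.20673

4.21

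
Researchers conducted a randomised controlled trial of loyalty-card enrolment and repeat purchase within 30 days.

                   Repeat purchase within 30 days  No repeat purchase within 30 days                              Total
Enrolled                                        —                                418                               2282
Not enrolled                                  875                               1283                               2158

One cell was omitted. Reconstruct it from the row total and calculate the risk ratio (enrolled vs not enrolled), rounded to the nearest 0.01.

2.01

The missing cell is in the exposed row: 2282 − 418 = 1864.
So a = 1864, b = 418, c = 875, d = 1283.
RR = [a/(a+b)] / [c/(c+d)] = (1864/2282) / (875/2158) = 0.81683/0.40547 = 2.01453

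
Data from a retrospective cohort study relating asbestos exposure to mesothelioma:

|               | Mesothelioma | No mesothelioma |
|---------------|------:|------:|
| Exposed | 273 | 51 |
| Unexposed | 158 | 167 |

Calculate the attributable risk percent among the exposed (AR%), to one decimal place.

Cells: a = 273, b = 51, c = 158, d = 167.
Risk in exposed = 273/324 = 0.84259; risk in unexposed = 158/325 = 0.48615.
RR = 0.84259/0.48615 = 1.73318
AR% = (RR − 1)/RR × 100 = (1.73318 − 1)/1.73318 × 100 = 42.3026%

42.3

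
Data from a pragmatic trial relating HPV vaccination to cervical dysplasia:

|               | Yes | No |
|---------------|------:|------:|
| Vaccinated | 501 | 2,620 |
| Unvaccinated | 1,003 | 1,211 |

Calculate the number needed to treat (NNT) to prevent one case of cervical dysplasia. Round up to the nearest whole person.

Risk in treated group = 501/3121 = 0.16053; risk in control = 1003/2214 = 0.45303.
Absolute risk reduction = 0.45303 − 0.16053 = 0.29250
NNT = 1 / ARR = 1 / 0.29250 = 3.419 → round up → 4

4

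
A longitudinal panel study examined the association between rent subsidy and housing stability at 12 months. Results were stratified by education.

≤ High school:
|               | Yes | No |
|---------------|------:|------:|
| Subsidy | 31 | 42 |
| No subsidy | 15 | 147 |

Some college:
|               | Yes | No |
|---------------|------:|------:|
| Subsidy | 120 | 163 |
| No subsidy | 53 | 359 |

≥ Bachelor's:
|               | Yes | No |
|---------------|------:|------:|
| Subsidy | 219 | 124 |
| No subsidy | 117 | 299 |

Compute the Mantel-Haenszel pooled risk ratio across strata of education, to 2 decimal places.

RR_MH = Σ(aᵢ·n₀ᵢ/nᵢ) / Σ(cᵢ·n₁ᵢ/nᵢ), with n₁ᵢ = aᵢ+bᵢ (exposed), n₀ᵢ = cᵢ+dᵢ (unexposed), nᵢ = n₁ᵢ+n₀ᵢ.
Stratum 1 (≤ High school): n₁ = 73, n₀ = 162, n = 235; a·n₀/n = 31·162/235 = 21.3702; c·n₁/n = 15·73/235 = 4.6596
Stratum 2 (Some college): n₁ = 283, n₀ = 412, n = 695; a·n₀/n = 120·412/695 = 71.1367; c·n₁/n = 53·283/695 = 21.5813
Stratum 3 (≥ Bachelor's): n₁ = 343, n₀ = 416, n = 759; a·n₀/n = 219·416/759 = 120.0316; c·n₁/n = 117·343/759 = 52.8735
RR_MH = (21.3702 + 71.1367 + 120.0316) / (4.6596 + 21.5813 + 52.8735) = 212.5385 / 79.1144 = 2.68647

2.69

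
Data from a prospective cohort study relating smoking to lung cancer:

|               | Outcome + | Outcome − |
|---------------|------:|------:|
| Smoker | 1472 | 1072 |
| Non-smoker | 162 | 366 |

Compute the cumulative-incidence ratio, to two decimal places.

1.89

Cells: a = 1472, b = 1072, c = 162, d = 366.
Risk in exposed = 1472/2544 = 0.57862; risk in unexposed = 162/528 = 0.30682.
RR = 0.57862 / 0.30682 = 1.88586
The risk among the exposed is 1.89 times that among the unexposed.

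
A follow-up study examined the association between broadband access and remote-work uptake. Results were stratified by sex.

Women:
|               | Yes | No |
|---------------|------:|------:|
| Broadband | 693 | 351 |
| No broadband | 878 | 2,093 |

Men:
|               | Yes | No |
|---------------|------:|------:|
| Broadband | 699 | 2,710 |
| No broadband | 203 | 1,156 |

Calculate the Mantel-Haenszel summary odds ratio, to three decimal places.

OR_MH = Σ(aᵢdᵢ/nᵢ) / Σ(bᵢcᵢ/nᵢ), where nᵢ is the stratum total.
Stratum 1 (Women): n = 4015; a·d/n = 693·2093/4015 = 361.2575; b·c/n = 351·878/4015 = 76.7567
Stratum 2 (Men): n = 4768; a·d/n = 699·1156/4768 = 169.4723; b·c/n = 2710·203/4768 = 115.3796
OR_MH = (361.2575 + 169.4723) / (76.7567 + 115.3796) = 530.7298 / 192.1363 = 2.76226

2.762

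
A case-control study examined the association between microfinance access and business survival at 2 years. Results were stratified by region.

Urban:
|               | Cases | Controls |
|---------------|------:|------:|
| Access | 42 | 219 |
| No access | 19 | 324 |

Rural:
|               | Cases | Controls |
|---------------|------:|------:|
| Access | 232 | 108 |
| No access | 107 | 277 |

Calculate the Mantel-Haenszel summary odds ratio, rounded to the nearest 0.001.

OR_MH = Σ(aᵢdᵢ/nᵢ) / Σ(bᵢcᵢ/nᵢ), where nᵢ is the stratum total.
Stratum 1 (Urban): n = 604; a·d/n = 42·324/604 = 22.5298; b·c/n = 219·19/604 = 6.8891
Stratum 2 (Rural): n = 724; a·d/n = 232·277/724 = 88.7624; b·c/n = 108·107/724 = 15.9613
OR_MH = (22.5298 + 88.7624) / (6.8891 + 15.9613) = 111.2922 / 22.8504 = 4.87047

4.870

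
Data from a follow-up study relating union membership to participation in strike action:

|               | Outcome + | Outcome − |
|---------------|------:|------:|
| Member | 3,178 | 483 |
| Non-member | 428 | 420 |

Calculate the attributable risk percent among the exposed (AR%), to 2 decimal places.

41.86

Cells: a = 3178, b = 483, c = 428, d = 420.
Risk in exposed = 3178/3661 = 0.86807; risk in unexposed = 428/848 = 0.50472.
RR = 0.86807/0.50472 = 1.71991
AR% = (RR − 1)/RR × 100 = (1.71991 − 1)/1.71991 × 100 = 41.8575%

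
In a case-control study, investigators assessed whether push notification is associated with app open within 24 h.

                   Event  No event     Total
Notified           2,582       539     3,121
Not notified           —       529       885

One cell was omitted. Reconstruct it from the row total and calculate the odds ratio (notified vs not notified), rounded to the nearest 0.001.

The missing cell is in the unexposed row: 885 − 529 = 356.
So a = 2582, b = 539, c = 356, d = 529.
OR = (a·d)/(b·c) = (2582 × 529) / (539 × 356) = 1365878 / 191884 = 7.11825

7.118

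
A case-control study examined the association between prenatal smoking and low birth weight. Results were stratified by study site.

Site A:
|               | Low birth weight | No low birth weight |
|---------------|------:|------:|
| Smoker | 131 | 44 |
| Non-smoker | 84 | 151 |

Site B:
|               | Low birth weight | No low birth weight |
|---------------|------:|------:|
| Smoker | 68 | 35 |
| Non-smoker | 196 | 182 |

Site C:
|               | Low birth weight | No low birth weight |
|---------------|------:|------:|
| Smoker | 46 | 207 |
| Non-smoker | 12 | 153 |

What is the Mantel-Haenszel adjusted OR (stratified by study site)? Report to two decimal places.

OR_MH = Σ(aᵢdᵢ/nᵢ) / Σ(bᵢcᵢ/nᵢ), where nᵢ is the stratum total.
Stratum 1 (Site A): n = 410; a·d/n = 131·151/410 = 48.2463; b·c/n = 44·84/410 = 9.0146
Stratum 2 (Site B): n = 481; a·d/n = 68·182/481 = 25.7297; b·c/n = 35·196/481 = 14.2620
Stratum 3 (Site C): n = 418; a·d/n = 46·153/418 = 16.8373; b·c/n = 207·12/418 = 5.9426
OR_MH = (48.2463 + 25.7297 + 16.8373) / (9.0146 + 14.2620 + 5.9426) = 90.8134 / 29.2192 = 3.10801

3.11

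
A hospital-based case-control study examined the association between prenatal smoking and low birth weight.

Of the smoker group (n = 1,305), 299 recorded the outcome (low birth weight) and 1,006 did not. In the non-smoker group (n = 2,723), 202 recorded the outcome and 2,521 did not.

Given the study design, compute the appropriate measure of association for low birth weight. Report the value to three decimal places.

3.709

From the description: a = 299, b = 1006, c = 202, d = 2521.
This is a hospital-based case-control study: participants were sampled on outcome status, so risks in the source population cannot be estimated directly — relative risk is not valid here. The odds ratio is the appropriate measure.
OR = (a·d)/(b·c) = (299 × 2521) / (1006 × 202) = 753779 / 203212 = 3.70932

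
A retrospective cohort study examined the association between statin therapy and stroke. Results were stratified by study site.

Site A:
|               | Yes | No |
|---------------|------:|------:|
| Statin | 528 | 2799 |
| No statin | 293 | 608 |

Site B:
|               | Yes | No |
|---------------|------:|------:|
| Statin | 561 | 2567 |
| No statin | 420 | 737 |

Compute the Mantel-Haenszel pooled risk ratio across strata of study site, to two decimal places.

RR_MH = Σ(aᵢ·n₀ᵢ/nᵢ) / Σ(cᵢ·n₁ᵢ/nᵢ), with n₁ᵢ = aᵢ+bᵢ (exposed), n₀ᵢ = cᵢ+dᵢ (unexposed), nᵢ = n₁ᵢ+n₀ᵢ.
Stratum 1 (Site A): n₁ = 3327, n₀ = 901, n = 4228; a·n₀/n = 528·901/4228 = 112.5184; c·n₁/n = 293·3327/4228 = 230.5608
Stratum 2 (Site B): n₁ = 3128, n₀ = 1157, n = 4285; a·n₀/n = 561·1157/4285 = 151.4765; c·n₁/n = 420·3128/4285 = 306.5951
RR_MH = (112.5184 + 151.4765) / (230.5608 + 306.5951) = 263.9950 / 537.1559 = 0.49147

0.49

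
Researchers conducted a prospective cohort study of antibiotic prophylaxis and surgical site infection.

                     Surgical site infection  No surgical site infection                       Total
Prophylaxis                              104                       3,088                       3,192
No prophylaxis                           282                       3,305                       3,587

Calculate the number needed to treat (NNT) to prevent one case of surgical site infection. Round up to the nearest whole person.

Risk in treated group = 104/3192 = 0.03258; risk in control = 282/3587 = 0.07862.
Absolute risk reduction = 0.07862 − 0.03258 = 0.04604
NNT = 1 / ARR = 1 / 0.04604 = 21.722 → round up → 22

22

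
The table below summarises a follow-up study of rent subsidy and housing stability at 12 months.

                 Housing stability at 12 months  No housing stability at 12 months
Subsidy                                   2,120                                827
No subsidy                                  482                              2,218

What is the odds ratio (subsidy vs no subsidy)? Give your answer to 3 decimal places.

Cells: a = 2120, b = 827, c = 482, d = 2218.
OR = (a·d)/(b·c) = (2120 × 2218) / (827 × 482) = 4702160 / 398614 = 11.79627
The odds of housing stability at 12 months are about 11.80 times as high in the subsidy group.

11.796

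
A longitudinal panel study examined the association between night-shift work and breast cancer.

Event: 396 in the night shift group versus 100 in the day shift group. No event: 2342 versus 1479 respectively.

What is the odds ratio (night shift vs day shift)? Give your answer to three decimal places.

2.501

From the description: a = 396, b = 2342, c = 100, d = 1479.
OR = (a·d)/(b·c) = (396 × 1479) / (2342 × 100) = 585684 / 234200 = 2.50079
The odds of breast cancer are about 2.50 times as high in the night shift group.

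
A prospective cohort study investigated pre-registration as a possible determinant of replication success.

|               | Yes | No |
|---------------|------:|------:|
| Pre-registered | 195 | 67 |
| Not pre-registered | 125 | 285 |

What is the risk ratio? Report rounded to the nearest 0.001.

2.441

Cells: a = 195, b = 67, c = 125, d = 285.
Risk in exposed = 195/262 = 0.74427; risk in unexposed = 125/410 = 0.30488.
RR = 0.74427 / 0.30488 = 2.44122
The risk among the exposed is 2.44 times that among the unexposed.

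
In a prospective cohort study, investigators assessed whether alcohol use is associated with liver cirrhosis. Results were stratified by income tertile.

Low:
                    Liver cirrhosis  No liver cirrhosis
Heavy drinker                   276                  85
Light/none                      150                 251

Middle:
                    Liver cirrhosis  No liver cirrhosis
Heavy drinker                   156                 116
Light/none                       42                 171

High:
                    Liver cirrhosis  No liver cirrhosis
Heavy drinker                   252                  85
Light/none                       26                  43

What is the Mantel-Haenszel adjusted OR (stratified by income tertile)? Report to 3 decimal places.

OR_MH = Σ(aᵢdᵢ/nᵢ) / Σ(bᵢcᵢ/nᵢ), where nᵢ is the stratum total.
Stratum 1 (Low): n = 762; a·d/n = 276·251/762 = 90.9134; b·c/n = 85·150/762 = 16.7323
Stratum 2 (Middle): n = 485; a·d/n = 156·171/485 = 55.0021; b·c/n = 116·42/485 = 10.0454
Stratum 3 (High): n = 406; a·d/n = 252·43/406 = 26.6897; b·c/n = 85·26/406 = 5.4433
OR_MH = (90.9134 + 55.0021 + 26.6897) / (16.7323 + 10.0454 + 5.4433) = 172.6051 / 32.2210 = 5.35691

5.357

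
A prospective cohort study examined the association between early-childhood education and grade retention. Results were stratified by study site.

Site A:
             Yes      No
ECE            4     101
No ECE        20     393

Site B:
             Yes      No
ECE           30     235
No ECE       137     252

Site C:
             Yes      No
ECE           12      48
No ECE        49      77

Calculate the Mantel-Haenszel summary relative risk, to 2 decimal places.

0.39

RR_MH = Σ(aᵢ·n₀ᵢ/nᵢ) / Σ(cᵢ·n₁ᵢ/nᵢ), with n₁ᵢ = aᵢ+bᵢ (exposed), n₀ᵢ = cᵢ+dᵢ (unexposed), nᵢ = n₁ᵢ+n₀ᵢ.
Stratum 1 (Site A): n₁ = 105, n₀ = 413, n = 518; a·n₀/n = 4·413/518 = 3.1892; c·n₁/n = 20·105/518 = 4.0541
Stratum 2 (Site B): n₁ = 265, n₀ = 389, n = 654; a·n₀/n = 30·389/654 = 17.8440; c·n₁/n = 137·265/654 = 55.5122
Stratum 3 (Site C): n₁ = 60, n₀ = 126, n = 186; a·n₀/n = 12·126/186 = 8.1290; c·n₁/n = 49·60/186 = 15.8065
RR_MH = (3.1892 + 17.8440 + 8.1290) / (4.0541 + 55.5122 + 15.8065) = 29.1623 / 75.3727 = 0.38691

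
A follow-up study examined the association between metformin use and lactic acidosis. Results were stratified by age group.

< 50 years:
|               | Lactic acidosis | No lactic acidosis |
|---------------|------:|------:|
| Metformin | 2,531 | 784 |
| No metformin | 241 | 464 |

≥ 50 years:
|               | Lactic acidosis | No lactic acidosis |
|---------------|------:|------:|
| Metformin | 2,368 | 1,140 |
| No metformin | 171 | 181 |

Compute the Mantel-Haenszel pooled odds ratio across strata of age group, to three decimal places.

OR_MH = Σ(aᵢdᵢ/nᵢ) / Σ(bᵢcᵢ/nᵢ), where nᵢ is the stratum total.
Stratum 1 (< 50 years): n = 4020; a·d/n = 2531·464/4020 = 292.1353; b·c/n = 784·241/4020 = 47.0010
Stratum 2 (≥ 50 years): n = 3860; a·d/n = 2368·181/3860 = 111.0383; b·c/n = 1140·171/3860 = 50.5026
OR_MH = (292.1353 + 111.0383) / (47.0010 + 50.5026) = 403.1737 / 97.5036 = 4.13496

4.135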